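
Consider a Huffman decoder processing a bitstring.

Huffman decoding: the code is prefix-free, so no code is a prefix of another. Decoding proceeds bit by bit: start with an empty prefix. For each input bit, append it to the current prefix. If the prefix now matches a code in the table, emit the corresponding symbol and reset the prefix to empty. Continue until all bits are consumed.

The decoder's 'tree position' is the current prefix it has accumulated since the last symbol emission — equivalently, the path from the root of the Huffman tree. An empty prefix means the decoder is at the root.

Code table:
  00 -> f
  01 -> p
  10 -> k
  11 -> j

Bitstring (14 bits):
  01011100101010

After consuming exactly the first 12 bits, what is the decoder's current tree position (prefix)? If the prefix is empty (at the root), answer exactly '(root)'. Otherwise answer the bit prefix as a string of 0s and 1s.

Bit 0: prefix='0' (no match yet)
Bit 1: prefix='01' -> emit 'p', reset
Bit 2: prefix='0' (no match yet)
Bit 3: prefix='01' -> emit 'p', reset
Bit 4: prefix='1' (no match yet)
Bit 5: prefix='11' -> emit 'j', reset
Bit 6: prefix='0' (no match yet)
Bit 7: prefix='00' -> emit 'f', reset
Bit 8: prefix='1' (no match yet)
Bit 9: prefix='10' -> emit 'k', reset
Bit 10: prefix='1' (no match yet)
Bit 11: prefix='10' -> emit 'k', reset

Answer: (root)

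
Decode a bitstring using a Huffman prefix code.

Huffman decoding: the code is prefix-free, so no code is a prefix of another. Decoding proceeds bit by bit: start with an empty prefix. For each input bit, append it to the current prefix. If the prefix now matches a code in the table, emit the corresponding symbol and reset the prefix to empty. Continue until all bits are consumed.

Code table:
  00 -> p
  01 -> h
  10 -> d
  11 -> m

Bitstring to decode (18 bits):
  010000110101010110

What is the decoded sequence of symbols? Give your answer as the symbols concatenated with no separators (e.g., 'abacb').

Bit 0: prefix='0' (no match yet)
Bit 1: prefix='01' -> emit 'h', reset
Bit 2: prefix='0' (no match yet)
Bit 3: prefix='00' -> emit 'p', reset
Bit 4: prefix='0' (no match yet)
Bit 5: prefix='00' -> emit 'p', reset
Bit 6: prefix='1' (no match yet)
Bit 7: prefix='11' -> emit 'm', reset
Bit 8: prefix='0' (no match yet)
Bit 9: prefix='01' -> emit 'h', reset
Bit 10: prefix='0' (no match yet)
Bit 11: prefix='01' -> emit 'h', reset
Bit 12: prefix='0' (no match yet)
Bit 13: prefix='01' -> emit 'h', reset
Bit 14: prefix='0' (no match yet)
Bit 15: prefix='01' -> emit 'h', reset
Bit 16: prefix='1' (no match yet)
Bit 17: prefix='10' -> emit 'd', reset

Answer: hppmhhhhd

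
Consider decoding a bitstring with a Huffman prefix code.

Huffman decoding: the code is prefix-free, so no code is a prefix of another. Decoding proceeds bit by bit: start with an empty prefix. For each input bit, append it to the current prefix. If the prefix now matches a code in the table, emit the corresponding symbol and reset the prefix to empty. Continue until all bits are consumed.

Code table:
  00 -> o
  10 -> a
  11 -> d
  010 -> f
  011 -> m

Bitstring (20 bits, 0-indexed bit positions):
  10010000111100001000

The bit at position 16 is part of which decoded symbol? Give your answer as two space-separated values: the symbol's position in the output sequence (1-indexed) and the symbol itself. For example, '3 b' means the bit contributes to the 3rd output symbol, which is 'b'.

Answer: 8 a

Derivation:
Bit 0: prefix='1' (no match yet)
Bit 1: prefix='10' -> emit 'a', reset
Bit 2: prefix='0' (no match yet)
Bit 3: prefix='01' (no match yet)
Bit 4: prefix='010' -> emit 'f', reset
Bit 5: prefix='0' (no match yet)
Bit 6: prefix='00' -> emit 'o', reset
Bit 7: prefix='0' (no match yet)
Bit 8: prefix='01' (no match yet)
Bit 9: prefix='011' -> emit 'm', reset
Bit 10: prefix='1' (no match yet)
Bit 11: prefix='11' -> emit 'd', reset
Bit 12: prefix='0' (no match yet)
Bit 13: prefix='00' -> emit 'o', reset
Bit 14: prefix='0' (no match yet)
Bit 15: prefix='00' -> emit 'o', reset
Bit 16: prefix='1' (no match yet)
Bit 17: prefix='10' -> emit 'a', reset
Bit 18: prefix='0' (no match yet)
Bit 19: prefix='00' -> emit 'o', reset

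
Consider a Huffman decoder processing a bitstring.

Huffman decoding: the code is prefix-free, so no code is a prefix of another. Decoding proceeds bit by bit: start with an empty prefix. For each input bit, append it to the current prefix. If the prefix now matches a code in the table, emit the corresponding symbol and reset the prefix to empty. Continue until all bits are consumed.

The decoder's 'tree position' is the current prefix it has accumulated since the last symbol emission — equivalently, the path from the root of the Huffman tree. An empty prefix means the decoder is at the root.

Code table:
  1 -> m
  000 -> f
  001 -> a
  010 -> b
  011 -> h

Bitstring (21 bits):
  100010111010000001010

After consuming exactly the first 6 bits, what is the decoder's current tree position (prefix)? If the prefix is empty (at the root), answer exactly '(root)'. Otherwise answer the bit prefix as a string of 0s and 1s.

Bit 0: prefix='1' -> emit 'm', reset
Bit 1: prefix='0' (no match yet)
Bit 2: prefix='00' (no match yet)
Bit 3: prefix='000' -> emit 'f', reset
Bit 4: prefix='1' -> emit 'm', reset
Bit 5: prefix='0' (no match yet)

Answer: 0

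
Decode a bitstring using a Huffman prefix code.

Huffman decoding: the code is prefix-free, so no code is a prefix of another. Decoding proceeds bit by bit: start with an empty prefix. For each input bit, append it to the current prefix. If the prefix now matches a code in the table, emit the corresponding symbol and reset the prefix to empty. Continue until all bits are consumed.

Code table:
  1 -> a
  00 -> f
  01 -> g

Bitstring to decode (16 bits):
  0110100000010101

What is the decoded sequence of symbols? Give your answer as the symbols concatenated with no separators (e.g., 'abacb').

Answer: gagfffagg

Derivation:
Bit 0: prefix='0' (no match yet)
Bit 1: prefix='01' -> emit 'g', reset
Bit 2: prefix='1' -> emit 'a', reset
Bit 3: prefix='0' (no match yet)
Bit 4: prefix='01' -> emit 'g', reset
Bit 5: prefix='0' (no match yet)
Bit 6: prefix='00' -> emit 'f', reset
Bit 7: prefix='0' (no match yet)
Bit 8: prefix='00' -> emit 'f', reset
Bit 9: prefix='0' (no match yet)
Bit 10: prefix='00' -> emit 'f', reset
Bit 11: prefix='1' -> emit 'a', reset
Bit 12: prefix='0' (no match yet)
Bit 13: prefix='01' -> emit 'g', reset
Bit 14: prefix='0' (no match yet)
Bit 15: prefix='01' -> emit 'g', reset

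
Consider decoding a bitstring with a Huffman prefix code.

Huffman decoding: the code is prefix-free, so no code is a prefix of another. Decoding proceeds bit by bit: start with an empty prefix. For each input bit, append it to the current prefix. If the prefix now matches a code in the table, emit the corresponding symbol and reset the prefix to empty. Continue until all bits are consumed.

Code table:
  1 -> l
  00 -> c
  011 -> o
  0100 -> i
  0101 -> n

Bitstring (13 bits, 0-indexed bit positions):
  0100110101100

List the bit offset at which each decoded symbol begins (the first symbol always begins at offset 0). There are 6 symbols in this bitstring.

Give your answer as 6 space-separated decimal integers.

Bit 0: prefix='0' (no match yet)
Bit 1: prefix='01' (no match yet)
Bit 2: prefix='010' (no match yet)
Bit 3: prefix='0100' -> emit 'i', reset
Bit 4: prefix='1' -> emit 'l', reset
Bit 5: prefix='1' -> emit 'l', reset
Bit 6: prefix='0' (no match yet)
Bit 7: prefix='01' (no match yet)
Bit 8: prefix='010' (no match yet)
Bit 9: prefix='0101' -> emit 'n', reset
Bit 10: prefix='1' -> emit 'l', reset
Bit 11: prefix='0' (no match yet)
Bit 12: prefix='00' -> emit 'c', reset

Answer: 0 4 5 6 10 11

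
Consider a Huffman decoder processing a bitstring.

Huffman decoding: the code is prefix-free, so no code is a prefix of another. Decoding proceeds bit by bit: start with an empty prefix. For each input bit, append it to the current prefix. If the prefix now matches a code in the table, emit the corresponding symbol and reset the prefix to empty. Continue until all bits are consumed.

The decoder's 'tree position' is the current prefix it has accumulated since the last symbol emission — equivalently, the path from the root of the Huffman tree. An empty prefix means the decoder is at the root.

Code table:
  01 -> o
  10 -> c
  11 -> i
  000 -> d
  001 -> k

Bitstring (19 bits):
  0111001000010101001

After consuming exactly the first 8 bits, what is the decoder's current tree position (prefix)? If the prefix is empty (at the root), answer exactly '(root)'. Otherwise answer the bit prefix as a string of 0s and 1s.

Answer: 0

Derivation:
Bit 0: prefix='0' (no match yet)
Bit 1: prefix='01' -> emit 'o', reset
Bit 2: prefix='1' (no match yet)
Bit 3: prefix='11' -> emit 'i', reset
Bit 4: prefix='0' (no match yet)
Bit 5: prefix='00' (no match yet)
Bit 6: prefix='001' -> emit 'k', reset
Bit 7: prefix='0' (no match yet)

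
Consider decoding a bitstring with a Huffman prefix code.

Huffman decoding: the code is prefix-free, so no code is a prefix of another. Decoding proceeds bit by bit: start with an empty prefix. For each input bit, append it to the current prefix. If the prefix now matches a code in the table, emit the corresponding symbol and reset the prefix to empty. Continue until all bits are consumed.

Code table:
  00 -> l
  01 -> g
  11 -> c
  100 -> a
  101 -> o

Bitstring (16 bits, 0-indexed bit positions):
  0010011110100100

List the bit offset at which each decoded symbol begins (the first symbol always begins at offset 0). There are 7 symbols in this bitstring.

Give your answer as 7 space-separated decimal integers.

Bit 0: prefix='0' (no match yet)
Bit 1: prefix='00' -> emit 'l', reset
Bit 2: prefix='1' (no match yet)
Bit 3: prefix='10' (no match yet)
Bit 4: prefix='100' -> emit 'a', reset
Bit 5: prefix='1' (no match yet)
Bit 6: prefix='11' -> emit 'c', reset
Bit 7: prefix='1' (no match yet)
Bit 8: prefix='11' -> emit 'c', reset
Bit 9: prefix='0' (no match yet)
Bit 10: prefix='01' -> emit 'g', reset
Bit 11: prefix='0' (no match yet)
Bit 12: prefix='00' -> emit 'l', reset
Bit 13: prefix='1' (no match yet)
Bit 14: prefix='10' (no match yet)
Bit 15: prefix='100' -> emit 'a', reset

Answer: 0 2 5 7 9 11 13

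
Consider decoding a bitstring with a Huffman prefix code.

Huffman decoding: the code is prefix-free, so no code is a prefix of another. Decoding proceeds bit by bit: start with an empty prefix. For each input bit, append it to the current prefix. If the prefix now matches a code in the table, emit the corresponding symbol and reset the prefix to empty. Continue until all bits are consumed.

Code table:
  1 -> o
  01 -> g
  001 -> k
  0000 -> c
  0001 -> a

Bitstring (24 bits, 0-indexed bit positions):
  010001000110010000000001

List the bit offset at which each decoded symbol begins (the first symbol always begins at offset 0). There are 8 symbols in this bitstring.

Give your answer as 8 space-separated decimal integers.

Answer: 0 2 6 10 11 14 18 22

Derivation:
Bit 0: prefix='0' (no match yet)
Bit 1: prefix='01' -> emit 'g', reset
Bit 2: prefix='0' (no match yet)
Bit 3: prefix='00' (no match yet)
Bit 4: prefix='000' (no match yet)
Bit 5: prefix='0001' -> emit 'a', reset
Bit 6: prefix='0' (no match yet)
Bit 7: prefix='00' (no match yet)
Bit 8: prefix='000' (no match yet)
Bit 9: prefix='0001' -> emit 'a', reset
Bit 10: prefix='1' -> emit 'o', reset
Bit 11: prefix='0' (no match yet)
Bit 12: prefix='00' (no match yet)
Bit 13: prefix='001' -> emit 'k', reset
Bit 14: prefix='0' (no match yet)
Bit 15: prefix='00' (no match yet)
Bit 16: prefix='000' (no match yet)
Bit 17: prefix='0000' -> emit 'c', reset
Bit 18: prefix='0' (no match yet)
Bit 19: prefix='00' (no match yet)
Bit 20: prefix='000' (no match yet)
Bit 21: prefix='0000' -> emit 'c', reset
Bit 22: prefix='0' (no match yet)
Bit 23: prefix='01' -> emit 'g', reset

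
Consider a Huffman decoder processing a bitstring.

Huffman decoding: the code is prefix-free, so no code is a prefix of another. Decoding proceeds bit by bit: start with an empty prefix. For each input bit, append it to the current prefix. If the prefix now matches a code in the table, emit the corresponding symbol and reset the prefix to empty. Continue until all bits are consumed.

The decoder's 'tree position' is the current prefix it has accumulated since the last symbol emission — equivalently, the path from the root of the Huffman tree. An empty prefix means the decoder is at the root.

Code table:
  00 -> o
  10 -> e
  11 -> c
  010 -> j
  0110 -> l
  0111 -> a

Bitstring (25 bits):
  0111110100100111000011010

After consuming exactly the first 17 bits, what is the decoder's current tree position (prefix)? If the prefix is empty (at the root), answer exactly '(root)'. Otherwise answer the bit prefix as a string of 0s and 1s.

Bit 0: prefix='0' (no match yet)
Bit 1: prefix='01' (no match yet)
Bit 2: prefix='011' (no match yet)
Bit 3: prefix='0111' -> emit 'a', reset
Bit 4: prefix='1' (no match yet)
Bit 5: prefix='11' -> emit 'c', reset
Bit 6: prefix='0' (no match yet)
Bit 7: prefix='01' (no match yet)
Bit 8: prefix='010' -> emit 'j', reset
Bit 9: prefix='0' (no match yet)
Bit 10: prefix='01' (no match yet)
Bit 11: prefix='010' -> emit 'j', reset
Bit 12: prefix='0' (no match yet)
Bit 13: prefix='01' (no match yet)
Bit 14: prefix='011' (no match yet)
Bit 15: prefix='0111' -> emit 'a', reset
Bit 16: prefix='0' (no match yet)

Answer: 0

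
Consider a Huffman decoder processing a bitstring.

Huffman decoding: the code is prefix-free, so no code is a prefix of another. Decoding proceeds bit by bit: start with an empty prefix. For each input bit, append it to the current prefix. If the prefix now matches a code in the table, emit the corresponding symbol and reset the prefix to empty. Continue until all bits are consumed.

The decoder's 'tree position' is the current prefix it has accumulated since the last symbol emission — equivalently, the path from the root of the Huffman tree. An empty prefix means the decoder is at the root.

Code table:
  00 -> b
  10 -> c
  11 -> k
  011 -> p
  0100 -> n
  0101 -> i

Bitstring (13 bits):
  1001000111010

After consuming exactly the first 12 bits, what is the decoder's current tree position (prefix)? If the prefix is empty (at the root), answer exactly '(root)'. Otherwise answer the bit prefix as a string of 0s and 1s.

Answer: 1

Derivation:
Bit 0: prefix='1' (no match yet)
Bit 1: prefix='10' -> emit 'c', reset
Bit 2: prefix='0' (no match yet)
Bit 3: prefix='01' (no match yet)
Bit 4: prefix='010' (no match yet)
Bit 5: prefix='0100' -> emit 'n', reset
Bit 6: prefix='0' (no match yet)
Bit 7: prefix='01' (no match yet)
Bit 8: prefix='011' -> emit 'p', reset
Bit 9: prefix='1' (no match yet)
Bit 10: prefix='10' -> emit 'c', reset
Bit 11: prefix='1' (no match yet)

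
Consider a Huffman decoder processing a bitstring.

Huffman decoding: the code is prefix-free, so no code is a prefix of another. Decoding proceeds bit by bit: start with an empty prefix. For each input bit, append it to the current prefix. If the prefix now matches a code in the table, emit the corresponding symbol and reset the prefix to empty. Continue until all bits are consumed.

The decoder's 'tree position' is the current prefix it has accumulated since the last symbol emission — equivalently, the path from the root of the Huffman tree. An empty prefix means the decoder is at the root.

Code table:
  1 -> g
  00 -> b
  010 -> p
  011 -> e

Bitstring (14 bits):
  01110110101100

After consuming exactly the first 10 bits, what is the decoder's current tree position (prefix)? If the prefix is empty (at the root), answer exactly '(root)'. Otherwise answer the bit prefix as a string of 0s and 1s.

Answer: (root)

Derivation:
Bit 0: prefix='0' (no match yet)
Bit 1: prefix='01' (no match yet)
Bit 2: prefix='011' -> emit 'e', reset
Bit 3: prefix='1' -> emit 'g', reset
Bit 4: prefix='0' (no match yet)
Bit 5: prefix='01' (no match yet)
Bit 6: prefix='011' -> emit 'e', reset
Bit 7: prefix='0' (no match yet)
Bit 8: prefix='01' (no match yet)
Bit 9: prefix='010' -> emit 'p', reset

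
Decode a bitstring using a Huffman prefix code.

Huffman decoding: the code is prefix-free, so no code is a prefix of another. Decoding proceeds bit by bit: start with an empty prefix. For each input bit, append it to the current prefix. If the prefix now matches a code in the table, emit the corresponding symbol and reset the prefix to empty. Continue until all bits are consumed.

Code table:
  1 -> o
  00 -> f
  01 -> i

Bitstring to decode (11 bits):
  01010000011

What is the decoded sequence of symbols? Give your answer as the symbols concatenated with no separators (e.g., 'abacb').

Bit 0: prefix='0' (no match yet)
Bit 1: prefix='01' -> emit 'i', reset
Bit 2: prefix='0' (no match yet)
Bit 3: prefix='01' -> emit 'i', reset
Bit 4: prefix='0' (no match yet)
Bit 5: prefix='00' -> emit 'f', reset
Bit 6: prefix='0' (no match yet)
Bit 7: prefix='00' -> emit 'f', reset
Bit 8: prefix='0' (no match yet)
Bit 9: prefix='01' -> emit 'i', reset
Bit 10: prefix='1' -> emit 'o', reset

Answer: iiffio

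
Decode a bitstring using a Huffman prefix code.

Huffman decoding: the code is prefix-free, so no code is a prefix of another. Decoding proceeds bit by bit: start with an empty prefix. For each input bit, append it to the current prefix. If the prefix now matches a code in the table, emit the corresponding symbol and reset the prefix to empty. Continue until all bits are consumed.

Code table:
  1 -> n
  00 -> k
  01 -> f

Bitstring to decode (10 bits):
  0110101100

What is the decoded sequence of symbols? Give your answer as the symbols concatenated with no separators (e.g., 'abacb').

Bit 0: prefix='0' (no match yet)
Bit 1: prefix='01' -> emit 'f', reset
Bit 2: prefix='1' -> emit 'n', reset
Bit 3: prefix='0' (no match yet)
Bit 4: prefix='01' -> emit 'f', reset
Bit 5: prefix='0' (no match yet)
Bit 6: prefix='01' -> emit 'f', reset
Bit 7: prefix='1' -> emit 'n', reset
Bit 8: prefix='0' (no match yet)
Bit 9: prefix='00' -> emit 'k', reset

Answer: fnffnk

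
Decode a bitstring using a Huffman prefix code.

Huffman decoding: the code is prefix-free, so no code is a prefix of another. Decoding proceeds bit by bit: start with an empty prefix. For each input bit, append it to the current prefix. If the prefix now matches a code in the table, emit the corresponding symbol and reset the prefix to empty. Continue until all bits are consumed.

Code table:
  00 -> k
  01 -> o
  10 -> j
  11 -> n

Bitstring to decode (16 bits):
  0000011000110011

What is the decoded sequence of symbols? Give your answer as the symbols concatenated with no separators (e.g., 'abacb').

Bit 0: prefix='0' (no match yet)
Bit 1: prefix='00' -> emit 'k', reset
Bit 2: prefix='0' (no match yet)
Bit 3: prefix='00' -> emit 'k', reset
Bit 4: prefix='0' (no match yet)
Bit 5: prefix='01' -> emit 'o', reset
Bit 6: prefix='1' (no match yet)
Bit 7: prefix='10' -> emit 'j', reset
Bit 8: prefix='0' (no match yet)
Bit 9: prefix='00' -> emit 'k', reset
Bit 10: prefix='1' (no match yet)
Bit 11: prefix='11' -> emit 'n', reset
Bit 12: prefix='0' (no match yet)
Bit 13: prefix='00' -> emit 'k', reset
Bit 14: prefix='1' (no match yet)
Bit 15: prefix='11' -> emit 'n', reset

Answer: kkojknkn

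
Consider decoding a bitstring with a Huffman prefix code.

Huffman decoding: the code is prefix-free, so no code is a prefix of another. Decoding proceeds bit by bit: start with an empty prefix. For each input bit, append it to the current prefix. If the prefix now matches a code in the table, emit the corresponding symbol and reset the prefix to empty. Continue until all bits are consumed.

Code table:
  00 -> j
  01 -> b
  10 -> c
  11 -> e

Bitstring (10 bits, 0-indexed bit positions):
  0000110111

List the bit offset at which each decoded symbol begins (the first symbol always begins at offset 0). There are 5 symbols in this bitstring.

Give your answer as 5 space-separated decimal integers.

Answer: 0 2 4 6 8

Derivation:
Bit 0: prefix='0' (no match yet)
Bit 1: prefix='00' -> emit 'j', reset
Bit 2: prefix='0' (no match yet)
Bit 3: prefix='00' -> emit 'j', reset
Bit 4: prefix='1' (no match yet)
Bit 5: prefix='11' -> emit 'e', reset
Bit 6: prefix='0' (no match yet)
Bit 7: prefix='01' -> emit 'b', reset
Bit 8: prefix='1' (no match yet)
Bit 9: prefix='11' -> emit 'e', reset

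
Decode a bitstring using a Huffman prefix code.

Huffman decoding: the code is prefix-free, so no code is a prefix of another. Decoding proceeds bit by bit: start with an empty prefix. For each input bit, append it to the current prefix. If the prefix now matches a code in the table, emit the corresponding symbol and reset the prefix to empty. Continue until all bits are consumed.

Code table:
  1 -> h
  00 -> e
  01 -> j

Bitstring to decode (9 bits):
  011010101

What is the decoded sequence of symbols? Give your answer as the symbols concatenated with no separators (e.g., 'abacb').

Answer: jhjjj

Derivation:
Bit 0: prefix='0' (no match yet)
Bit 1: prefix='01' -> emit 'j', reset
Bit 2: prefix='1' -> emit 'h', reset
Bit 3: prefix='0' (no match yet)
Bit 4: prefix='01' -> emit 'j', reset
Bit 5: prefix='0' (no match yet)
Bit 6: prefix='01' -> emit 'j', reset
Bit 7: prefix='0' (no match yet)
Bit 8: prefix='01' -> emit 'j', reset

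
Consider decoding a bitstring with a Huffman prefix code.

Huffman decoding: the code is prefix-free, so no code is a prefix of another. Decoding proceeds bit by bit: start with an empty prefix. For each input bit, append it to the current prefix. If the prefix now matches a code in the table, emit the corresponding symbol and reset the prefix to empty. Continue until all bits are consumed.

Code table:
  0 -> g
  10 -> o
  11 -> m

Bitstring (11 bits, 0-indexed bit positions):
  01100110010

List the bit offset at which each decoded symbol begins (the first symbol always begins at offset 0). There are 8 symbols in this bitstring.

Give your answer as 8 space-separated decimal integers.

Answer: 0 1 3 4 5 7 8 9

Derivation:
Bit 0: prefix='0' -> emit 'g', reset
Bit 1: prefix='1' (no match yet)
Bit 2: prefix='11' -> emit 'm', reset
Bit 3: prefix='0' -> emit 'g', reset
Bit 4: prefix='0' -> emit 'g', reset
Bit 5: prefix='1' (no match yet)
Bit 6: prefix='11' -> emit 'm', reset
Bit 7: prefix='0' -> emit 'g', reset
Bit 8: prefix='0' -> emit 'g', reset
Bit 9: prefix='1' (no match yet)
Bit 10: prefix='10' -> emit 'o', reset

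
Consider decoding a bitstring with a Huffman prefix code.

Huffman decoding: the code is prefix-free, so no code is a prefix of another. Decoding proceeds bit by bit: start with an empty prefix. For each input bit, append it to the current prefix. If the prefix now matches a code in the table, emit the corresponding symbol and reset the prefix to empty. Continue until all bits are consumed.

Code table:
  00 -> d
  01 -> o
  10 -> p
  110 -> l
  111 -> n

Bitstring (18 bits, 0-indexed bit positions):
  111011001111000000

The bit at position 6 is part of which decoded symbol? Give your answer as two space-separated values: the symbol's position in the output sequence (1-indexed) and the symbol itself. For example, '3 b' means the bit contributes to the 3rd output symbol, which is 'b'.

Bit 0: prefix='1' (no match yet)
Bit 1: prefix='11' (no match yet)
Bit 2: prefix='111' -> emit 'n', reset
Bit 3: prefix='0' (no match yet)
Bit 4: prefix='01' -> emit 'o', reset
Bit 5: prefix='1' (no match yet)
Bit 6: prefix='10' -> emit 'p', reset
Bit 7: prefix='0' (no match yet)
Bit 8: prefix='01' -> emit 'o', reset
Bit 9: prefix='1' (no match yet)
Bit 10: prefix='11' (no match yet)

Answer: 3 p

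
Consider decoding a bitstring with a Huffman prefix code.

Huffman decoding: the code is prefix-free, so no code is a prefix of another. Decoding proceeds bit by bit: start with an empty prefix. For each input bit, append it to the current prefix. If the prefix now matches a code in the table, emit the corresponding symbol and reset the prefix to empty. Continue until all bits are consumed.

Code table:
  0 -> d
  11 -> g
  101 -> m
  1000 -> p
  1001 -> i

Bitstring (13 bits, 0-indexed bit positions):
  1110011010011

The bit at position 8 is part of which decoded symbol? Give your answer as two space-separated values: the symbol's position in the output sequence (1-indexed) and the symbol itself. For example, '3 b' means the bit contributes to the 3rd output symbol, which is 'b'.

Answer: 3 m

Derivation:
Bit 0: prefix='1' (no match yet)
Bit 1: prefix='11' -> emit 'g', reset
Bit 2: prefix='1' (no match yet)
Bit 3: prefix='10' (no match yet)
Bit 4: prefix='100' (no match yet)
Bit 5: prefix='1001' -> emit 'i', reset
Bit 6: prefix='1' (no match yet)
Bit 7: prefix='10' (no match yet)
Bit 8: prefix='101' -> emit 'm', reset
Bit 9: prefix='0' -> emit 'd', reset
Bit 10: prefix='0' -> emit 'd', reset
Bit 11: prefix='1' (no match yet)
Bit 12: prefix='11' -> emit 'g', reset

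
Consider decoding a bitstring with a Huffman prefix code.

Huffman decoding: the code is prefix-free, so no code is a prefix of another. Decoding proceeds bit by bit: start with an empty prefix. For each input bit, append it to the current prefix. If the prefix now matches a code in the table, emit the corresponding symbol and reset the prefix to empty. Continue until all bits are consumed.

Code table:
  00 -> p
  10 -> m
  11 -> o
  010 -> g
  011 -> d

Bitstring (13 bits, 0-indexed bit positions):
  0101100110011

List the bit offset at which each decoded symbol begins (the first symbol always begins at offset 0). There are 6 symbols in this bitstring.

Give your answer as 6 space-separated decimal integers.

Bit 0: prefix='0' (no match yet)
Bit 1: prefix='01' (no match yet)
Bit 2: prefix='010' -> emit 'g', reset
Bit 3: prefix='1' (no match yet)
Bit 4: prefix='11' -> emit 'o', reset
Bit 5: prefix='0' (no match yet)
Bit 6: prefix='00' -> emit 'p', reset
Bit 7: prefix='1' (no match yet)
Bit 8: prefix='11' -> emit 'o', reset
Bit 9: prefix='0' (no match yet)
Bit 10: prefix='00' -> emit 'p', reset
Bit 11: prefix='1' (no match yet)
Bit 12: prefix='11' -> emit 'o', reset

Answer: 0 3 5 7 9 11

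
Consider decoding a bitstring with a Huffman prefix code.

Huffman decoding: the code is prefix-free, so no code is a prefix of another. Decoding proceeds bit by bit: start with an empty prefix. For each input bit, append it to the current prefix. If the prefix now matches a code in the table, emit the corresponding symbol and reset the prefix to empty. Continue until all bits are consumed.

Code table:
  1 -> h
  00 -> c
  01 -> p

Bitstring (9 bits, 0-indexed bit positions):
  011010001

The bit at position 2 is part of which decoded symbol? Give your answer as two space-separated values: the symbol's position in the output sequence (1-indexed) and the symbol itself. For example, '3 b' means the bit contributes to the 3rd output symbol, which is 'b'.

Answer: 2 h

Derivation:
Bit 0: prefix='0' (no match yet)
Bit 1: prefix='01' -> emit 'p', reset
Bit 2: prefix='1' -> emit 'h', reset
Bit 3: prefix='0' (no match yet)
Bit 4: prefix='01' -> emit 'p', reset
Bit 5: prefix='0' (no match yet)
Bit 6: prefix='00' -> emit 'c', reset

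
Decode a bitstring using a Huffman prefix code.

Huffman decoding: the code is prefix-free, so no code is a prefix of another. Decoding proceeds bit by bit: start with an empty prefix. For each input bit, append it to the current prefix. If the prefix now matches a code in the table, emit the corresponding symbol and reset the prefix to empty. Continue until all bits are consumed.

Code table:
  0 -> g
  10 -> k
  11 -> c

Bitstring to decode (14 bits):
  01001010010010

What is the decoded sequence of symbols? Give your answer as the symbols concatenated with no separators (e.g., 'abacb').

Answer: gkgkkgkgk

Derivation:
Bit 0: prefix='0' -> emit 'g', reset
Bit 1: prefix='1' (no match yet)
Bit 2: prefix='10' -> emit 'k', reset
Bit 3: prefix='0' -> emit 'g', reset
Bit 4: prefix='1' (no match yet)
Bit 5: prefix='10' -> emit 'k', reset
Bit 6: prefix='1' (no match yet)
Bit 7: prefix='10' -> emit 'k', reset
Bit 8: prefix='0' -> emit 'g', reset
Bit 9: prefix='1' (no match yet)
Bit 10: prefix='10' -> emit 'k', reset
Bit 11: prefix='0' -> emit 'g', reset
Bit 12: prefix='1' (no match yet)
Bit 13: prefix='10' -> emit 'k', reset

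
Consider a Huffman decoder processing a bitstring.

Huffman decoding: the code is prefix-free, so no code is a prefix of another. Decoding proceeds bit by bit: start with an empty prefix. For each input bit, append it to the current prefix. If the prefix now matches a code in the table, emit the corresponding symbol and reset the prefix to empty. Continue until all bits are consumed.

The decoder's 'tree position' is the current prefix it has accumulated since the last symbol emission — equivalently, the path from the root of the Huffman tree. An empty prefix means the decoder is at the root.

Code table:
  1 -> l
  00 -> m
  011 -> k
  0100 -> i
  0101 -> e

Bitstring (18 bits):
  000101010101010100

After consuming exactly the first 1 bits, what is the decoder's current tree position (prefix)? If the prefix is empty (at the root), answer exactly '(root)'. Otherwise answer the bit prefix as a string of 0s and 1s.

Answer: 0

Derivation:
Bit 0: prefix='0' (no match yet)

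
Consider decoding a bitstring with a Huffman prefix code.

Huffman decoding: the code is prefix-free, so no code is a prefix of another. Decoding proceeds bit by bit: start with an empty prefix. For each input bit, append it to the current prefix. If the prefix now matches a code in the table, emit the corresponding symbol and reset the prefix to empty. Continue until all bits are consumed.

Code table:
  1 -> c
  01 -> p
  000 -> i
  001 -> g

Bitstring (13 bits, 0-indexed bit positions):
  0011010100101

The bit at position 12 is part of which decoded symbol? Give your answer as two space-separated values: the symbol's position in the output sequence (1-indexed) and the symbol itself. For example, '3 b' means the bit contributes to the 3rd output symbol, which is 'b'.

Bit 0: prefix='0' (no match yet)
Bit 1: prefix='00' (no match yet)
Bit 2: prefix='001' -> emit 'g', reset
Bit 3: prefix='1' -> emit 'c', reset
Bit 4: prefix='0' (no match yet)
Bit 5: prefix='01' -> emit 'p', reset
Bit 6: prefix='0' (no match yet)
Bit 7: prefix='01' -> emit 'p', reset
Bit 8: prefix='0' (no match yet)
Bit 9: prefix='00' (no match yet)
Bit 10: prefix='001' -> emit 'g', reset
Bit 11: prefix='0' (no match yet)
Bit 12: prefix='01' -> emit 'p', reset

Answer: 6 p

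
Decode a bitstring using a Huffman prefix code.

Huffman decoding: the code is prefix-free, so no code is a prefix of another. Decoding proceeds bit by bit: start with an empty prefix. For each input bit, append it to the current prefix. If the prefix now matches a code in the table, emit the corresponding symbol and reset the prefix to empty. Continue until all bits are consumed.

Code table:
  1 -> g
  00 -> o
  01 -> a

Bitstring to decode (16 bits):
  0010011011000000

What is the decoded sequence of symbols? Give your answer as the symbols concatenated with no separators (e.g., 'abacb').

Bit 0: prefix='0' (no match yet)
Bit 1: prefix='00' -> emit 'o', reset
Bit 2: prefix='1' -> emit 'g', reset
Bit 3: prefix='0' (no match yet)
Bit 4: prefix='00' -> emit 'o', reset
Bit 5: prefix='1' -> emit 'g', reset
Bit 6: prefix='1' -> emit 'g', reset
Bit 7: prefix='0' (no match yet)
Bit 8: prefix='01' -> emit 'a', reset
Bit 9: prefix='1' -> emit 'g', reset
Bit 10: prefix='0' (no match yet)
Bit 11: prefix='00' -> emit 'o', reset
Bit 12: prefix='0' (no match yet)
Bit 13: prefix='00' -> emit 'o', reset
Bit 14: prefix='0' (no match yet)
Bit 15: prefix='00' -> emit 'o', reset

Answer: ogoggagooo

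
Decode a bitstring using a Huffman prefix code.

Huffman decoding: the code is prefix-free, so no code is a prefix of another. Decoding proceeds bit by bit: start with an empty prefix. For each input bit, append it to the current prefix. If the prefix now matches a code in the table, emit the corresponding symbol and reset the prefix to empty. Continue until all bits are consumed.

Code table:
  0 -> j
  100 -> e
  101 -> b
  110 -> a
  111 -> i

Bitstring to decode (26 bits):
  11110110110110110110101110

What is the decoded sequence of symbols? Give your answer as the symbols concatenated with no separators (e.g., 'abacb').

Bit 0: prefix='1' (no match yet)
Bit 1: prefix='11' (no match yet)
Bit 2: prefix='111' -> emit 'i', reset
Bit 3: prefix='1' (no match yet)
Bit 4: prefix='10' (no match yet)
Bit 5: prefix='101' -> emit 'b', reset
Bit 6: prefix='1' (no match yet)
Bit 7: prefix='10' (no match yet)
Bit 8: prefix='101' -> emit 'b', reset
Bit 9: prefix='1' (no match yet)
Bit 10: prefix='10' (no match yet)
Bit 11: prefix='101' -> emit 'b', reset
Bit 12: prefix='1' (no match yet)
Bit 13: prefix='10' (no match yet)
Bit 14: prefix='101' -> emit 'b', reset
Bit 15: prefix='1' (no match yet)
Bit 16: prefix='10' (no match yet)
Bit 17: prefix='101' -> emit 'b', reset
Bit 18: prefix='1' (no match yet)
Bit 19: prefix='10' (no match yet)
Bit 20: prefix='101' -> emit 'b', reset
Bit 21: prefix='0' -> emit 'j', reset
Bit 22: prefix='1' (no match yet)
Bit 23: prefix='11' (no match yet)
Bit 24: prefix='111' -> emit 'i', reset
Bit 25: prefix='0' -> emit 'j', reset

Answer: ibbbbbbjij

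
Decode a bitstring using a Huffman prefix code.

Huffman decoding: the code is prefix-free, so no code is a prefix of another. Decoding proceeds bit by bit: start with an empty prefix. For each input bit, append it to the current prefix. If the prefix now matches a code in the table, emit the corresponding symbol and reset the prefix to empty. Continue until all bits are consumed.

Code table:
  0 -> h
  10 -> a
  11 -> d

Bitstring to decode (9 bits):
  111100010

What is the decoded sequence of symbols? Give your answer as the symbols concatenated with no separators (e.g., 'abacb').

Bit 0: prefix='1' (no match yet)
Bit 1: prefix='11' -> emit 'd', reset
Bit 2: prefix='1' (no match yet)
Bit 3: prefix='11' -> emit 'd', reset
Bit 4: prefix='0' -> emit 'h', reset
Bit 5: prefix='0' -> emit 'h', reset
Bit 6: prefix='0' -> emit 'h', reset
Bit 7: prefix='1' (no match yet)
Bit 8: prefix='10' -> emit 'a', reset

Answer: ddhhha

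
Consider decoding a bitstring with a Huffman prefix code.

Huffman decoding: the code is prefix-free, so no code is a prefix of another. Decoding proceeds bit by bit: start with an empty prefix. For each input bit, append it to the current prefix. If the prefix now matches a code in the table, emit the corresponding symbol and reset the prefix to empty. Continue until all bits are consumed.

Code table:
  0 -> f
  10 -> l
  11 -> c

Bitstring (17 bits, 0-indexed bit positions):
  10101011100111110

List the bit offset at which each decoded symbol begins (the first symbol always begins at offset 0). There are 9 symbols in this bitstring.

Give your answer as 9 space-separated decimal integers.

Answer: 0 2 4 6 8 10 11 13 15

Derivation:
Bit 0: prefix='1' (no match yet)
Bit 1: prefix='10' -> emit 'l', reset
Bit 2: prefix='1' (no match yet)
Bit 3: prefix='10' -> emit 'l', reset
Bit 4: prefix='1' (no match yet)
Bit 5: prefix='10' -> emit 'l', reset
Bit 6: prefix='1' (no match yet)
Bit 7: prefix='11' -> emit 'c', reset
Bit 8: prefix='1' (no match yet)
Bit 9: prefix='10' -> emit 'l', reset
Bit 10: prefix='0' -> emit 'f', reset
Bit 11: prefix='1' (no match yet)
Bit 12: prefix='11' -> emit 'c', reset
Bit 13: prefix='1' (no match yet)
Bit 14: prefix='11' -> emit 'c', reset
Bit 15: prefix='1' (no match yet)
Bit 16: prefix='10' -> emit 'l', reset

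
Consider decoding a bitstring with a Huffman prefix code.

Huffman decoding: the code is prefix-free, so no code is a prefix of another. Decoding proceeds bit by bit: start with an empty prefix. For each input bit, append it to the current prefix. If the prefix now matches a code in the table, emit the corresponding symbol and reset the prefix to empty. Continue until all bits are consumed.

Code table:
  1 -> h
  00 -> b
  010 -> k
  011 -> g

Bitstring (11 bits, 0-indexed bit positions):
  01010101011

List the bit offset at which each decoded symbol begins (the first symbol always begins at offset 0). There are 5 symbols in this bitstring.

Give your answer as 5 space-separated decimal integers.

Answer: 0 3 4 7 8

Derivation:
Bit 0: prefix='0' (no match yet)
Bit 1: prefix='01' (no match yet)
Bit 2: prefix='010' -> emit 'k', reset
Bit 3: prefix='1' -> emit 'h', reset
Bit 4: prefix='0' (no match yet)
Bit 5: prefix='01' (no match yet)
Bit 6: prefix='010' -> emit 'k', reset
Bit 7: prefix='1' -> emit 'h', reset
Bit 8: prefix='0' (no match yet)
Bit 9: prefix='01' (no match yet)
Bit 10: prefix='011' -> emit 'g', reset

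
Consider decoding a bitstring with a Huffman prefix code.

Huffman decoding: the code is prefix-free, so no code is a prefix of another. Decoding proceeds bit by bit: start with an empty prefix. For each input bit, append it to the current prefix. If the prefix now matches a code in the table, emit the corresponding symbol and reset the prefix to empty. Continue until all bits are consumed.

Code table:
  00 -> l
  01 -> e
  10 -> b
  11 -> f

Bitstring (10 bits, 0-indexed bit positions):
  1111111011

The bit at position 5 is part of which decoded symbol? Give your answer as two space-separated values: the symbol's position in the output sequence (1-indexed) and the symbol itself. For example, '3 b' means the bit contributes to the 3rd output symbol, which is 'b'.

Answer: 3 f

Derivation:
Bit 0: prefix='1' (no match yet)
Bit 1: prefix='11' -> emit 'f', reset
Bit 2: prefix='1' (no match yet)
Bit 3: prefix='11' -> emit 'f', reset
Bit 4: prefix='1' (no match yet)
Bit 5: prefix='11' -> emit 'f', reset
Bit 6: prefix='1' (no match yet)
Bit 7: prefix='10' -> emit 'b', reset
Bit 8: prefix='1' (no match yet)
Bit 9: prefix='11' -> emit 'f', reset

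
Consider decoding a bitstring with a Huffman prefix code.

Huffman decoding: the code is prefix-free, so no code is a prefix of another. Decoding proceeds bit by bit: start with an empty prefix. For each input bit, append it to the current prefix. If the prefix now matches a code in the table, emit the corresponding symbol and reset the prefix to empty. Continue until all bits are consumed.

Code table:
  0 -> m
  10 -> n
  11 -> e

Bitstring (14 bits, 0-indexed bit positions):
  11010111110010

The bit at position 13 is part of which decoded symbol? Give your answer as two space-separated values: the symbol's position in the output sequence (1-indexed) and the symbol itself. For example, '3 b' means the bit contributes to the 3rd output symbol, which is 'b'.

Bit 0: prefix='1' (no match yet)
Bit 1: prefix='11' -> emit 'e', reset
Bit 2: prefix='0' -> emit 'm', reset
Bit 3: prefix='1' (no match yet)
Bit 4: prefix='10' -> emit 'n', reset
Bit 5: prefix='1' (no match yet)
Bit 6: prefix='11' -> emit 'e', reset
Bit 7: prefix='1' (no match yet)
Bit 8: prefix='11' -> emit 'e', reset
Bit 9: prefix='1' (no match yet)
Bit 10: prefix='10' -> emit 'n', reset
Bit 11: prefix='0' -> emit 'm', reset
Bit 12: prefix='1' (no match yet)
Bit 13: prefix='10' -> emit 'n', reset

Answer: 8 n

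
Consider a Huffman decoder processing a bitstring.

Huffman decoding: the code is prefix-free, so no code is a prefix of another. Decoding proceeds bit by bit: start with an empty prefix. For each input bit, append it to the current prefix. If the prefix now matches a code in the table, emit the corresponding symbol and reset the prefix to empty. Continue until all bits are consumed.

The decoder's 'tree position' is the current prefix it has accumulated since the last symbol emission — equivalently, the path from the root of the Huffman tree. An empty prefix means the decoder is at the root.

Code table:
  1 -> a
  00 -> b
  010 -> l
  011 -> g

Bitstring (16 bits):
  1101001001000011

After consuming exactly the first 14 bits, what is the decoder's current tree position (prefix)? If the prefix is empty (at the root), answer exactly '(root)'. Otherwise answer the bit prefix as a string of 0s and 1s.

Bit 0: prefix='1' -> emit 'a', reset
Bit 1: prefix='1' -> emit 'a', reset
Bit 2: prefix='0' (no match yet)
Bit 3: prefix='01' (no match yet)
Bit 4: prefix='010' -> emit 'l', reset
Bit 5: prefix='0' (no match yet)
Bit 6: prefix='01' (no match yet)
Bit 7: prefix='010' -> emit 'l', reset
Bit 8: prefix='0' (no match yet)
Bit 9: prefix='01' (no match yet)
Bit 10: prefix='010' -> emit 'l', reset
Bit 11: prefix='0' (no match yet)
Bit 12: prefix='00' -> emit 'b', reset
Bit 13: prefix='0' (no match yet)

Answer: 0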